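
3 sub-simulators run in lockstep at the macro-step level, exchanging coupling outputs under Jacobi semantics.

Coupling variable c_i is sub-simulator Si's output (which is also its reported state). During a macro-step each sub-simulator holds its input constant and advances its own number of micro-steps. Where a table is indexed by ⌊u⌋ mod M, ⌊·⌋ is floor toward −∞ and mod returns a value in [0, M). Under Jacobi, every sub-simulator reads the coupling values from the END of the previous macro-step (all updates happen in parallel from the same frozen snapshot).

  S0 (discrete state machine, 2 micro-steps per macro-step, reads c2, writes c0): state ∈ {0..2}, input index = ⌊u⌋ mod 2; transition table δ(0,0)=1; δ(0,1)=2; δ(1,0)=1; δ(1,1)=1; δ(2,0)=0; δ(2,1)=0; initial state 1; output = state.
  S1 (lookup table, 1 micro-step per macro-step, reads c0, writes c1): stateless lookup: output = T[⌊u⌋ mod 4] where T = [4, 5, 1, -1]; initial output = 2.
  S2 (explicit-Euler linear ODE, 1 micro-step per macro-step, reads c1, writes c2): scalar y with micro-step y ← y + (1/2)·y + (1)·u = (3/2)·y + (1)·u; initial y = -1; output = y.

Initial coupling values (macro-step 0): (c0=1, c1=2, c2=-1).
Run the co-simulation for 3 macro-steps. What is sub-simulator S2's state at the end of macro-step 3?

S2 state at macro-step 3 = 109/8

macro 1: S0 reads c2=-1 → after 2×micro: 1; S1 reads c0=1 → after 1×micro: 5; S2 reads c1=2 → after 1×micro: 1/2 ⇒ (c0=1, c1=5, c2=1/2)
macro 2: S0 reads c2=1/2 → after 2×micro: 1; S1 reads c0=1 → after 1×micro: 5; S2 reads c1=5 → after 1×micro: 23/4 ⇒ (c0=1, c1=5, c2=23/4)
macro 3: S0 reads c2=23/4 → after 2×micro: 1; S1 reads c0=1 → after 1×micro: 5; S2 reads c1=5 → after 1×micro: 109/8 ⇒ (c0=1, c1=5, c2=109/8)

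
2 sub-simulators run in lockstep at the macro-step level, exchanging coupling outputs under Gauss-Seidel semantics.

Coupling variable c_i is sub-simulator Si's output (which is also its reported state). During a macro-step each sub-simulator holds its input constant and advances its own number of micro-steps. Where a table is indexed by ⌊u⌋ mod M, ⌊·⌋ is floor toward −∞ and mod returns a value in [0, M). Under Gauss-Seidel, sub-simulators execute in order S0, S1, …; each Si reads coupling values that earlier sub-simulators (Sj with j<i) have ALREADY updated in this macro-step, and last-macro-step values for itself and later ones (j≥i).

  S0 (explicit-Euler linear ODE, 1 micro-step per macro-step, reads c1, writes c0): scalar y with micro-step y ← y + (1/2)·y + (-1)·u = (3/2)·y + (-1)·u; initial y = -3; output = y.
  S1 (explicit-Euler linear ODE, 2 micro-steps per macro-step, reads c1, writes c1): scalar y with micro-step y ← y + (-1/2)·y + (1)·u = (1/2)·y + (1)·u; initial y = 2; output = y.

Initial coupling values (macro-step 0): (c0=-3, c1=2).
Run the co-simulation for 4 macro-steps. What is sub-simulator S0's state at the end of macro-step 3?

macro 1: S0 reads c1=2 → after 1×micro: -13/2; S1 reads c1=2 → after 2×micro: 7/2 ⇒ (c0=-13/2, c1=7/2)
macro 2: S0 reads c1=7/2 → after 1×micro: -53/4; S1 reads c1=7/2 → after 2×micro: 49/8 ⇒ (c0=-53/4, c1=49/8)
macro 3: S0 reads c1=49/8 → after 1×micro: -26; S1 reads c1=49/8 → after 2×micro: 343/32 ⇒ (c0=-26, c1=343/32)
macro 4: S0 reads c1=343/32 → after 1×micro: -1591/32; S1 reads c1=343/32 → after 2×micro: 2401/128 ⇒ (c0=-1591/32, c1=2401/128)

S0 state at macro-step 3 = -26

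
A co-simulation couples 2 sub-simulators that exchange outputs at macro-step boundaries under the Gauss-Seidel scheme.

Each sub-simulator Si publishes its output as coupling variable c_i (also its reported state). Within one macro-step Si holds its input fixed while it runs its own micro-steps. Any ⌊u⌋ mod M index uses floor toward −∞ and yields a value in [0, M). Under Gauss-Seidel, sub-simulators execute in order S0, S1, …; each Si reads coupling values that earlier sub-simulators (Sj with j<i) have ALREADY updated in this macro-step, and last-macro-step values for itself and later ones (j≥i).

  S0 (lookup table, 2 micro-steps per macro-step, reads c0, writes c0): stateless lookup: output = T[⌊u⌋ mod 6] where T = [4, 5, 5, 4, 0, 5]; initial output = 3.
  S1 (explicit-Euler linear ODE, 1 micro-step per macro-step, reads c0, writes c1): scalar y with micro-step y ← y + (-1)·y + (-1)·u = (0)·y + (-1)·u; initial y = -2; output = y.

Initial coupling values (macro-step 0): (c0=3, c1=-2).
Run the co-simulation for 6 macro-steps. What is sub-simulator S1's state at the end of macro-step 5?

S1 state at macro-step 5 = -4

macro 1: S0 reads c0=3 → after 2×micro: 4; S1 reads c0=4 → after 1×micro: -4 ⇒ (c0=4, c1=-4)
macro 2: S0 reads c0=4 → after 2×micro: 0; S1 reads c0=0 → after 1×micro: 0 ⇒ (c0=0, c1=0)
macro 3: S0 reads c0=0 → after 2×micro: 4; S1 reads c0=4 → after 1×micro: -4 ⇒ (c0=4, c1=-4)
macro 4: S0 reads c0=4 → after 2×micro: 0; S1 reads c0=0 → after 1×micro: 0 ⇒ (c0=0, c1=0)
macro 5: S0 reads c0=0 → after 2×micro: 4; S1 reads c0=4 → after 1×micro: -4 ⇒ (c0=4, c1=-4)
macro 6: S0 reads c0=4 → after 2×micro: 0; S1 reads c0=0 → after 1×micro: 0 ⇒ (c0=0, c1=0)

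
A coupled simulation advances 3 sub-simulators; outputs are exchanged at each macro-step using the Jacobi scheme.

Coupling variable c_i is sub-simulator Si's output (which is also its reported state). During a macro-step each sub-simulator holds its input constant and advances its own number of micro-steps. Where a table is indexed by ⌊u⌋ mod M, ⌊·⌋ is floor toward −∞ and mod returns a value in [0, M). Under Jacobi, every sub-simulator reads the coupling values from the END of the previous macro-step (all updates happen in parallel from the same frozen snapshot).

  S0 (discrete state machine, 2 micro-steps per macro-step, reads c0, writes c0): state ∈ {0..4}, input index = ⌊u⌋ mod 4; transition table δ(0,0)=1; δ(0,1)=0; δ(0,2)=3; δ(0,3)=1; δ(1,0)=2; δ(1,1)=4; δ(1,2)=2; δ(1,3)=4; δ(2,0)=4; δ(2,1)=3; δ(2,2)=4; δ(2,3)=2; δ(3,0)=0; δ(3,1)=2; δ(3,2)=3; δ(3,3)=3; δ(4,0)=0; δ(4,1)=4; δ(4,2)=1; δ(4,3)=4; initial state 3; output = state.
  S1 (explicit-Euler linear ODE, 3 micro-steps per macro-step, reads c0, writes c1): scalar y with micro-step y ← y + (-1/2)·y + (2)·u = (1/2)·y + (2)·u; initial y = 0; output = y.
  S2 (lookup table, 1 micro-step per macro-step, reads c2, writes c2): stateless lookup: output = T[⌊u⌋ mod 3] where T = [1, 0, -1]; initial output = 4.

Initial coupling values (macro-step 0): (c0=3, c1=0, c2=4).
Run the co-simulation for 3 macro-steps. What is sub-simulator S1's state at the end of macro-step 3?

macro 1: S0 reads c0=3 → after 2×micro: 3; S1 reads c0=3 → after 3×micro: 21/2; S2 reads c2=4 → after 1×micro: 0 ⇒ (c0=3, c1=21/2, c2=0)
macro 2: S0 reads c0=3 → after 2×micro: 3; S1 reads c0=3 → after 3×micro: 189/16; S2 reads c2=0 → after 1×micro: 1 ⇒ (c0=3, c1=189/16, c2=1)
macro 3: S0 reads c0=3 → after 2×micro: 3; S1 reads c0=3 → after 3×micro: 1533/128; S2 reads c2=1 → after 1×micro: 0 ⇒ (c0=3, c1=1533/128, c2=0)

S1 state at macro-step 3 = 1533/128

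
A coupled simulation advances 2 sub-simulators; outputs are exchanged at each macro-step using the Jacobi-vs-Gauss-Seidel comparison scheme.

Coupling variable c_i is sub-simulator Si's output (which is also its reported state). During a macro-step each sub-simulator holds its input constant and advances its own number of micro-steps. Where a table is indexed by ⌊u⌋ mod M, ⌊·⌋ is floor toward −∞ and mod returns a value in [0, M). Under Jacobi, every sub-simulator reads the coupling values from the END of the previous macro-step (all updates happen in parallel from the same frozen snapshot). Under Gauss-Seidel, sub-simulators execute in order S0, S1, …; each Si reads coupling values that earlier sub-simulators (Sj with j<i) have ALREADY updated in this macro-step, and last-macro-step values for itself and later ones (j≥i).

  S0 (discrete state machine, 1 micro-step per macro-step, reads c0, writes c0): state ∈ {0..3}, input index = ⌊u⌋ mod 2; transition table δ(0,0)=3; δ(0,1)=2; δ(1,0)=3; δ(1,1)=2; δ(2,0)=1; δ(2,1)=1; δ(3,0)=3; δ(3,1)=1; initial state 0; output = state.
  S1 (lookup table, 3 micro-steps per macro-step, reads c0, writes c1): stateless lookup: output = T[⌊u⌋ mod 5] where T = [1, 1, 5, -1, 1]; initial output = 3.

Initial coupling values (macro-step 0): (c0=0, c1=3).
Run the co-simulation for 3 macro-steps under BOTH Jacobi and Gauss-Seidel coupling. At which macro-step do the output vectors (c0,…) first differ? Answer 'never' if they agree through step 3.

first divergence at macro-step: 1

[Jacobi] macro 1: S0 reads c0=0 → after 1×micro: 3; S1 reads c0=0 → after 3×micro: 1 ⇒ (c0=3, c1=1)
[Jacobi] macro 2: S0 reads c0=3 → after 1×micro: 1; S1 reads c0=3 → after 3×micro: -1 ⇒ (c0=1, c1=-1)
[Jacobi] macro 3: S0 reads c0=1 → after 1×micro: 2; S1 reads c0=1 → after 3×micro: 1 ⇒ (c0=2, c1=1)
[Gauss-Seidel] macro 1: S0 reads c0=0 → after 1×micro: 3; S1 reads c0=3 → after 3×micro: -1 ⇒ (c0=3, c1=-1)
[Gauss-Seidel] macro 2: S0 reads c0=3 → after 1×micro: 1; S1 reads c0=1 → after 3×micro: 1 ⇒ (c0=1, c1=1)
[Gauss-Seidel] macro 3: S0 reads c0=1 → after 1×micro: 2; S1 reads c0=2 → after 3×micro: 5 ⇒ (c0=2, c1=5)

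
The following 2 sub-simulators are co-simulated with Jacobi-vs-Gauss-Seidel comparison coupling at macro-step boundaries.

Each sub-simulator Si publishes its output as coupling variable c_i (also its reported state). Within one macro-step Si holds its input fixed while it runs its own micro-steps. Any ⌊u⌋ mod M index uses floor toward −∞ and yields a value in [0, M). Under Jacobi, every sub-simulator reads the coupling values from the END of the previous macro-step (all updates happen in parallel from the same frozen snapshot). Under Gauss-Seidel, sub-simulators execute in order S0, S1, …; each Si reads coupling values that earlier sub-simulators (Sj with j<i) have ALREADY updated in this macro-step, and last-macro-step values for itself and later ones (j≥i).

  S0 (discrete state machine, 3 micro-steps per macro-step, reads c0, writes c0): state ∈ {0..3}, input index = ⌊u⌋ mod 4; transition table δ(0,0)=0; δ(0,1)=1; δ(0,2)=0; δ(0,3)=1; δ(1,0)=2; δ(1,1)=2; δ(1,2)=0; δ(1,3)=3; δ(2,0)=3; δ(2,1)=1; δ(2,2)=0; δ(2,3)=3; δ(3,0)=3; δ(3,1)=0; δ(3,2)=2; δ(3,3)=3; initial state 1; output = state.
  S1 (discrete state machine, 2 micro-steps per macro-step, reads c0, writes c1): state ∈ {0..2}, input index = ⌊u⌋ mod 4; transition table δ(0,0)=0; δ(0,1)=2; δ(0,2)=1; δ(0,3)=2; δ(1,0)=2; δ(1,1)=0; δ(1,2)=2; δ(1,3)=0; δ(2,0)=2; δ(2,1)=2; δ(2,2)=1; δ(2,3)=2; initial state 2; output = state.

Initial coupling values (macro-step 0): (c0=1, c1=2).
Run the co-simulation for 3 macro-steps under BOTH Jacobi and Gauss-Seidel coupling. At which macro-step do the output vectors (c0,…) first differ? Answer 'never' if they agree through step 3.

[Jacobi] macro 1: S0 reads c0=1 → after 3×micro: 2; S1 reads c0=1 → after 2×micro: 2 ⇒ (c0=2, c1=2)
[Jacobi] macro 2: S0 reads c0=2 → after 3×micro: 0; S1 reads c0=2 → after 2×micro: 2 ⇒ (c0=0, c1=2)
[Jacobi] macro 3: S0 reads c0=0 → after 3×micro: 0; S1 reads c0=0 → after 2×micro: 2 ⇒ (c0=0, c1=2)
[Gauss-Seidel] macro 1: S0 reads c0=1 → after 3×micro: 2; S1 reads c0=2 → after 2×micro: 2 ⇒ (c0=2, c1=2)
[Gauss-Seidel] macro 2: S0 reads c0=2 → after 3×micro: 0; S1 reads c0=0 → after 2×micro: 2 ⇒ (c0=0, c1=2)
[Gauss-Seidel] macro 3: S0 reads c0=0 → after 3×micro: 0; S1 reads c0=0 → after 2×micro: 2 ⇒ (c0=0, c1=2)

first divergence at macro-step: never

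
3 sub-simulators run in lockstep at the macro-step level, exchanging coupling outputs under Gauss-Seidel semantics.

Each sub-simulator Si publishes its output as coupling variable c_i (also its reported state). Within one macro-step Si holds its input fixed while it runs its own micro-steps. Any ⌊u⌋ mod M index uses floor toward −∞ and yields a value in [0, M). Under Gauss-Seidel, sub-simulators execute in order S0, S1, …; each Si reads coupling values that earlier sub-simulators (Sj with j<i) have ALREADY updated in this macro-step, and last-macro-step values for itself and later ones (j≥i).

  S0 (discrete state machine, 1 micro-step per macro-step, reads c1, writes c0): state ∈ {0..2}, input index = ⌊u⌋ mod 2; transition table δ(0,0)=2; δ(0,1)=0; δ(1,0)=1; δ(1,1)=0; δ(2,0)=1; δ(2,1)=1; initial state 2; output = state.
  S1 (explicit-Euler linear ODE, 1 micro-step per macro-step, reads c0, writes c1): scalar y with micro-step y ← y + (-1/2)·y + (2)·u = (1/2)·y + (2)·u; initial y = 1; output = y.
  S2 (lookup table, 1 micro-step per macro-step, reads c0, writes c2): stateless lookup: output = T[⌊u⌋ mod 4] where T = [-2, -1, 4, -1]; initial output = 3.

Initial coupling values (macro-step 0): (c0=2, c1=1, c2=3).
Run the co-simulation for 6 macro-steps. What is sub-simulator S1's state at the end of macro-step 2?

S1 state at macro-step 2 = 13/4

macro 1: S0 reads c1=1 → after 1×micro: 1; S1 reads c0=1 → after 1×micro: 5/2; S2 reads c0=1 → after 1×micro: -1 ⇒ (c0=1, c1=5/2, c2=-1)
macro 2: S0 reads c1=5/2 → after 1×micro: 1; S1 reads c0=1 → after 1×micro: 13/4; S2 reads c0=1 → after 1×micro: -1 ⇒ (c0=1, c1=13/4, c2=-1)
macro 3: S0 reads c1=13/4 → after 1×micro: 0; S1 reads c0=0 → after 1×micro: 13/8; S2 reads c0=0 → after 1×micro: -2 ⇒ (c0=0, c1=13/8, c2=-2)
macro 4: S0 reads c1=13/8 → after 1×micro: 0; S1 reads c0=0 → after 1×micro: 13/16; S2 reads c0=0 → after 1×micro: -2 ⇒ (c0=0, c1=13/16, c2=-2)
macro 5: S0 reads c1=13/16 → after 1×micro: 2; S1 reads c0=2 → after 1×micro: 141/32; S2 reads c0=2 → after 1×micro: 4 ⇒ (c0=2, c1=141/32, c2=4)
macro 6: S0 reads c1=141/32 → after 1×micro: 1; S1 reads c0=1 → after 1×micro: 269/64; S2 reads c0=1 → after 1×micro: -1 ⇒ (c0=1, c1=269/64, c2=-1)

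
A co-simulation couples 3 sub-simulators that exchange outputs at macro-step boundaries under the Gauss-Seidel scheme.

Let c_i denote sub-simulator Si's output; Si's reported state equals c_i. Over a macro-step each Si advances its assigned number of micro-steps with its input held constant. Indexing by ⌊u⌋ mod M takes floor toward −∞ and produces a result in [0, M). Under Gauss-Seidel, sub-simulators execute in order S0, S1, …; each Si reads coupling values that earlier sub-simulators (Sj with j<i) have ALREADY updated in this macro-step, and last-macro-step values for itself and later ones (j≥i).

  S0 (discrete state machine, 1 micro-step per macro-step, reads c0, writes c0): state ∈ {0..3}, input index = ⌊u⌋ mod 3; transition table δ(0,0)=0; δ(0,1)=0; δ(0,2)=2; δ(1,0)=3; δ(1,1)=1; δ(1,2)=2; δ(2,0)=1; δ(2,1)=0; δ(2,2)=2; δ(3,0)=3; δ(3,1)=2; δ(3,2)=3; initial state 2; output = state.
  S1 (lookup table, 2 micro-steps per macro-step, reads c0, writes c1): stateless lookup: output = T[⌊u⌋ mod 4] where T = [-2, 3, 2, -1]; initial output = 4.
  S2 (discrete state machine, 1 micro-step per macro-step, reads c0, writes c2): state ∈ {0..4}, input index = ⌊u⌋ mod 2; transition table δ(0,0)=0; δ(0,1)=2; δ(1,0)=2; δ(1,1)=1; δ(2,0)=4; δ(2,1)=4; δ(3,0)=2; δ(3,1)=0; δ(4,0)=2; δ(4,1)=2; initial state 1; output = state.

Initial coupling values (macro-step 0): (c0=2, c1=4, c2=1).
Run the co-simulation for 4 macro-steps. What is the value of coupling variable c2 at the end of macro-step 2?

macro 1: S0 reads c0=2 → after 1×micro: 2; S1 reads c0=2 → after 2×micro: 2; S2 reads c0=2 → after 1×micro: 2 ⇒ (c0=2, c1=2, c2=2)
macro 2: S0 reads c0=2 → after 1×micro: 2; S1 reads c0=2 → after 2×micro: 2; S2 reads c0=2 → after 1×micro: 4 ⇒ (c0=2, c1=2, c2=4)
macro 3: S0 reads c0=2 → after 1×micro: 2; S1 reads c0=2 → after 2×micro: 2; S2 reads c0=2 → after 1×micro: 2 ⇒ (c0=2, c1=2, c2=2)
macro 4: S0 reads c0=2 → after 1×micro: 2; S1 reads c0=2 → after 2×micro: 2; S2 reads c0=2 → after 1×micro: 4 ⇒ (c0=2, c1=2, c2=4)

c2 at macro-step 2 = 4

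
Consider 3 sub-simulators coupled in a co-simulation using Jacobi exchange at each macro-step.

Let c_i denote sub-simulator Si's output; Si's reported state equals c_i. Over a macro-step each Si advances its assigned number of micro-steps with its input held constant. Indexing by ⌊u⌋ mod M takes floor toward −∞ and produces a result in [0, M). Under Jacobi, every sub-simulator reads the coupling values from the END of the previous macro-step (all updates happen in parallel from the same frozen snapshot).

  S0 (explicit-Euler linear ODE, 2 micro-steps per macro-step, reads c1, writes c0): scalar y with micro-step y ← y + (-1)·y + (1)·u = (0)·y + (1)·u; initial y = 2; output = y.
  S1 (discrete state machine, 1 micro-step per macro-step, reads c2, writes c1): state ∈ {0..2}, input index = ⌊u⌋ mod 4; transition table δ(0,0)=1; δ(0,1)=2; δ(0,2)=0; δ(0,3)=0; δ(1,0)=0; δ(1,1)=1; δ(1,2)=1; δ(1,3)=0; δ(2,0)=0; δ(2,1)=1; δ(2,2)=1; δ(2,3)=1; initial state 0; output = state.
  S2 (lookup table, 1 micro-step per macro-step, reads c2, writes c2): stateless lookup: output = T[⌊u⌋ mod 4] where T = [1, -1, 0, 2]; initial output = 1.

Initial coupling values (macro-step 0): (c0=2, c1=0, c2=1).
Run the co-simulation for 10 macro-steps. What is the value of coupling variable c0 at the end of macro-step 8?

c0 at macro-step 8 = 1

macro 1: S0 reads c1=0 → after 2×micro: 0; S1 reads c2=1 → after 1×micro: 2; S2 reads c2=1 → after 1×micro: -1 ⇒ (c0=0, c1=2, c2=-1)
macro 2: S0 reads c1=2 → after 2×micro: 2; S1 reads c2=-1 → after 1×micro: 1; S2 reads c2=-1 → after 1×micro: 2 ⇒ (c0=2, c1=1, c2=2)
macro 3: S0 reads c1=1 → after 2×micro: 1; S1 reads c2=2 → after 1×micro: 1; S2 reads c2=2 → after 1×micro: 0 ⇒ (c0=1, c1=1, c2=0)
macro 4: S0 reads c1=1 → after 2×micro: 1; S1 reads c2=0 → after 1×micro: 0; S2 reads c2=0 → after 1×micro: 1 ⇒ (c0=1, c1=0, c2=1)
macro 5: S0 reads c1=0 → after 2×micro: 0; S1 reads c2=1 → after 1×micro: 2; S2 reads c2=1 → after 1×micro: -1 ⇒ (c0=0, c1=2, c2=-1)
macro 6: S0 reads c1=2 → after 2×micro: 2; S1 reads c2=-1 → after 1×micro: 1; S2 reads c2=-1 → after 1×micro: 2 ⇒ (c0=2, c1=1, c2=2)
macro 7: S0 reads c1=1 → after 2×micro: 1; S1 reads c2=2 → after 1×micro: 1; S2 reads c2=2 → after 1×micro: 0 ⇒ (c0=1, c1=1, c2=0)
macro 8: S0 reads c1=1 → after 2×micro: 1; S1 reads c2=0 → after 1×micro: 0; S2 reads c2=0 → after 1×micro: 1 ⇒ (c0=1, c1=0, c2=1)
macro 9: S0 reads c1=0 → after 2×micro: 0; S1 reads c2=1 → after 1×micro: 2; S2 reads c2=1 → after 1×micro: -1 ⇒ (c0=0, c1=2, c2=-1)
macro 10: S0 reads c1=2 → after 2×micro: 2; S1 reads c2=-1 → after 1×micro: 1; S2 reads c2=-1 → after 1×micro: 2 ⇒ (c0=2, c1=1, c2=2)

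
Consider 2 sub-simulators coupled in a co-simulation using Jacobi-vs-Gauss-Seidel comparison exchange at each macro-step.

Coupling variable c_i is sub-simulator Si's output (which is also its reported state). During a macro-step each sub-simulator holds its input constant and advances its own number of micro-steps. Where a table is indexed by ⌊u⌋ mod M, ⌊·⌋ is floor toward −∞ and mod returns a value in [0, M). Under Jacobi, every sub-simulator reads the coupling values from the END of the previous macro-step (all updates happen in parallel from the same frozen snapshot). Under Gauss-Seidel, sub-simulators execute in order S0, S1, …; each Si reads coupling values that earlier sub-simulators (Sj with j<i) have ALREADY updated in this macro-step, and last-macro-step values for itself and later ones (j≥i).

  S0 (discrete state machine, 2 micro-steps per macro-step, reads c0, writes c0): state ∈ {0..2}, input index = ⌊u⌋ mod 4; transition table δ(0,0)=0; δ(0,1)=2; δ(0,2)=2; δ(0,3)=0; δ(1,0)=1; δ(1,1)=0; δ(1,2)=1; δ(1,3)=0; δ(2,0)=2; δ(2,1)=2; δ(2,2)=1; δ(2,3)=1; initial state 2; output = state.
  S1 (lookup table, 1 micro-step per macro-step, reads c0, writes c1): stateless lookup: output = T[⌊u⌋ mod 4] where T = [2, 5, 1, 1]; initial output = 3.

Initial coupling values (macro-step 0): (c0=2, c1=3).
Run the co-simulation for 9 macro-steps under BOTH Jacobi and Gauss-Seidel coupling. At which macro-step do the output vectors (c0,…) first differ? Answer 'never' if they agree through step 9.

[Jacobi] macro 1: S0 reads c0=2 → after 2×micro: 1; S1 reads c0=2 → after 1×micro: 1 ⇒ (c0=1, c1=1)
[Jacobi] macro 2: S0 reads c0=1 → after 2×micro: 2; S1 reads c0=1 → after 1×micro: 5 ⇒ (c0=2, c1=5)
[Jacobi] macro 3: S0 reads c0=2 → after 2×micro: 1; S1 reads c0=2 → after 1×micro: 1 ⇒ (c0=1, c1=1)
[Jacobi] macro 4: S0 reads c0=1 → after 2×micro: 2; S1 reads c0=1 → after 1×micro: 5 ⇒ (c0=2, c1=5)
[Jacobi] macro 5: S0 reads c0=2 → after 2×micro: 1; S1 reads c0=2 → after 1×micro: 1 ⇒ (c0=1, c1=1)
[Jacobi] macro 6: S0 reads c0=1 → after 2×micro: 2; S1 reads c0=1 → after 1×micro: 5 ⇒ (c0=2, c1=5)
[Jacobi] macro 7: S0 reads c0=2 → after 2×micro: 1; S1 reads c0=2 → after 1×micro: 1 ⇒ (c0=1, c1=1)
[Jacobi] macro 8: S0 reads c0=1 → after 2×micro: 2; S1 reads c0=1 → after 1×micro: 5 ⇒ (c0=2, c1=5)
[Jacobi] macro 9: S0 reads c0=2 → after 2×micro: 1; S1 reads c0=2 → after 1×micro: 1 ⇒ (c0=1, c1=1)
[Gauss-Seidel] macro 1: S0 reads c0=2 → after 2×micro: 1; S1 reads c0=1 → after 1×micro: 5 ⇒ (c0=1, c1=5)
[Gauss-Seidel] macro 2: S0 reads c0=1 → after 2×micro: 2; S1 reads c0=2 → after 1×micro: 1 ⇒ (c0=2, c1=1)
[Gauss-Seidel] macro 3: S0 reads c0=2 → after 2×micro: 1; S1 reads c0=1 → after 1×micro: 5 ⇒ (c0=1, c1=5)
[Gauss-Seidel] macro 4: S0 reads c0=1 → after 2×micro: 2; S1 reads c0=2 → after 1×micro: 1 ⇒ (c0=2, c1=1)
[Gauss-Seidel] macro 5: S0 reads c0=2 → after 2×micro: 1; S1 reads c0=1 → after 1×micro: 5 ⇒ (c0=1, c1=5)
[Gauss-Seidel] macro 6: S0 reads c0=1 → after 2×micro: 2; S1 reads c0=2 → after 1×micro: 1 ⇒ (c0=2, c1=1)
[Gauss-Seidel] macro 7: S0 reads c0=2 → after 2×micro: 1; S1 reads c0=1 → after 1×micro: 5 ⇒ (c0=1, c1=5)
[Gauss-Seidel] macro 8: S0 reads c0=1 → after 2×micro: 2; S1 reads c0=2 → after 1×micro: 1 ⇒ (c0=2, c1=1)
[Gauss-Seidel] macro 9: S0 reads c0=2 → after 2×micro: 1; S1 reads c0=1 → after 1×micro: 5 ⇒ (c0=1, c1=5)

first divergence at macro-step: 1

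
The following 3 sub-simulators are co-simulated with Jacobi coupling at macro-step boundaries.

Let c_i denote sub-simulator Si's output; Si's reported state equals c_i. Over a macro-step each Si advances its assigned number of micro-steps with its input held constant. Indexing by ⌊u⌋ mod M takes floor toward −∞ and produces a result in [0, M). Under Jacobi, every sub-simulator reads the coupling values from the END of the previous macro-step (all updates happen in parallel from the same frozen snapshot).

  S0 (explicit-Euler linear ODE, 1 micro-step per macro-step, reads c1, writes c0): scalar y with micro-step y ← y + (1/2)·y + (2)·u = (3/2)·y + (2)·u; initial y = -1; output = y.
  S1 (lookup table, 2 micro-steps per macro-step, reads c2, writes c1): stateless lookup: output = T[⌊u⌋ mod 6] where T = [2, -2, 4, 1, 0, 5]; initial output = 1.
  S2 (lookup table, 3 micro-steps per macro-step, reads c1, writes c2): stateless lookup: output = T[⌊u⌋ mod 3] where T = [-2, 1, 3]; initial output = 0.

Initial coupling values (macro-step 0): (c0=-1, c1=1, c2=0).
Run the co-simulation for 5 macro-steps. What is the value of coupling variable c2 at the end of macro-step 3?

c2 at macro-step 3 = 1

macro 1: S0 reads c1=1 → after 1×micro: 1/2; S1 reads c2=0 → after 2×micro: 2; S2 reads c1=1 → after 3×micro: 1 ⇒ (c0=1/2, c1=2, c2=1)
macro 2: S0 reads c1=2 → after 1×micro: 19/4; S1 reads c2=1 → after 2×micro: -2; S2 reads c1=2 → after 3×micro: 3 ⇒ (c0=19/4, c1=-2, c2=3)
macro 3: S0 reads c1=-2 → after 1×micro: 25/8; S1 reads c2=3 → after 2×micro: 1; S2 reads c1=-2 → after 3×micro: 1 ⇒ (c0=25/8, c1=1, c2=1)
macro 4: S0 reads c1=1 → after 1×micro: 107/16; S1 reads c2=1 → after 2×micro: -2; S2 reads c1=1 → after 3×micro: 1 ⇒ (c0=107/16, c1=-2, c2=1)
macro 5: S0 reads c1=-2 → after 1×micro: 193/32; S1 reads c2=1 → after 2×micro: -2; S2 reads c1=-2 → after 3×micro: 1 ⇒ (c0=193/32, c1=-2, c2=1)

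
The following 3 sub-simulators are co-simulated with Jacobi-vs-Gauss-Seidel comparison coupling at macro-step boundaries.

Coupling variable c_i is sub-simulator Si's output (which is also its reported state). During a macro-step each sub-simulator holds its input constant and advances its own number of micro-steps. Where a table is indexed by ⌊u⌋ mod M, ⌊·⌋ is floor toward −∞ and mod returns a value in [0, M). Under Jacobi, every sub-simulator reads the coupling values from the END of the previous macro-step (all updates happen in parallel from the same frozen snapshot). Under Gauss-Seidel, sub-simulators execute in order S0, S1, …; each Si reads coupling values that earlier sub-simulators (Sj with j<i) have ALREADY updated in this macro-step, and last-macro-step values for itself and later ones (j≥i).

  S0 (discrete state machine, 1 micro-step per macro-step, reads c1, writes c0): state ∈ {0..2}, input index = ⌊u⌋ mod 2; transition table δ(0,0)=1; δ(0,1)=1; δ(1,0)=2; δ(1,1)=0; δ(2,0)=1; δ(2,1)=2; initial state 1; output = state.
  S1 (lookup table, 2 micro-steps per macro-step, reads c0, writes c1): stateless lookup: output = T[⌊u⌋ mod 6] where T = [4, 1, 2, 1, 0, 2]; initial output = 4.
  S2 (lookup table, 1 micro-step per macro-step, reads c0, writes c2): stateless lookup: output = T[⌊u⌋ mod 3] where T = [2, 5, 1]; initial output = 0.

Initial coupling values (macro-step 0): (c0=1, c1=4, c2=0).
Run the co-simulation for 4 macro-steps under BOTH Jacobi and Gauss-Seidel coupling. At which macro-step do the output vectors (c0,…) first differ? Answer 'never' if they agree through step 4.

[Jacobi] macro 1: S0 reads c1=4 → after 1×micro: 2; S1 reads c0=1 → after 2×micro: 1; S2 reads c0=1 → after 1×micro: 5 ⇒ (c0=2, c1=1, c2=5)
[Jacobi] macro 2: S0 reads c1=1 → after 1×micro: 2; S1 reads c0=2 → after 2×micro: 2; S2 reads c0=2 → after 1×micro: 1 ⇒ (c0=2, c1=2, c2=1)
[Jacobi] macro 3: S0 reads c1=2 → after 1×micro: 1; S1 reads c0=2 → after 2×micro: 2; S2 reads c0=2 → after 1×micro: 1 ⇒ (c0=1, c1=2, c2=1)
[Jacobi] macro 4: S0 reads c1=2 → after 1×micro: 2; S1 reads c0=1 → after 2×micro: 1; S2 reads c0=1 → after 1×micro: 5 ⇒ (c0=2, c1=1, c2=5)
[Gauss-Seidel] macro 1: S0 reads c1=4 → after 1×micro: 2; S1 reads c0=2 → after 2×micro: 2; S2 reads c0=2 → after 1×micro: 1 ⇒ (c0=2, c1=2, c2=1)
[Gauss-Seidel] macro 2: S0 reads c1=2 → after 1×micro: 1; S1 reads c0=1 → after 2×micro: 1; S2 reads c0=1 → after 1×micro: 5 ⇒ (c0=1, c1=1, c2=5)
[Gauss-Seidel] macro 3: S0 reads c1=1 → after 1×micro: 0; S1 reads c0=0 → after 2×micro: 4; S2 reads c0=0 → after 1×micro: 2 ⇒ (c0=0, c1=4, c2=2)
[Gauss-Seidel] macro 4: S0 reads c1=4 → after 1×micro: 1; S1 reads c0=1 → after 2×micro: 1; S2 reads c0=1 → after 1×micro: 5 ⇒ (c0=1, c1=1, c2=5)

first divergence at macro-step: 1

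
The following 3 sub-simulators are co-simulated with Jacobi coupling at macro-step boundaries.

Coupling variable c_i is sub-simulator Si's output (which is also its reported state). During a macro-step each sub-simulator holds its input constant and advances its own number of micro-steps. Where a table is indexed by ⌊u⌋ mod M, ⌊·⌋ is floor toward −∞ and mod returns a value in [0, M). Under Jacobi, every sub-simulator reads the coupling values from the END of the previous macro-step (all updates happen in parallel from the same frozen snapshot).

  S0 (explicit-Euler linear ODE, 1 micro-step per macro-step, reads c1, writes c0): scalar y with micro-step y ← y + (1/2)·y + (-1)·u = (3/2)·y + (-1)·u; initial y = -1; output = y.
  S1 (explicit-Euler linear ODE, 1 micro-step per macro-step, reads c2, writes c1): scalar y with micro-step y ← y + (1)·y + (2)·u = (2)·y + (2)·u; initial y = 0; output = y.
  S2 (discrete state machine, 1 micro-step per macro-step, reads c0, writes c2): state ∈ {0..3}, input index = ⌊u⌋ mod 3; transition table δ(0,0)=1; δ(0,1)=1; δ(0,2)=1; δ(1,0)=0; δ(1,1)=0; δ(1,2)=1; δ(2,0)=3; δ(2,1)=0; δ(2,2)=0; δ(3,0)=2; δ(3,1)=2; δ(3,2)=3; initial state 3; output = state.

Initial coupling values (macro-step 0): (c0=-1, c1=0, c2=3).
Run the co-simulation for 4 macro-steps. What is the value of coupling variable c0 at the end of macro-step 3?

macro 1: S0 reads c1=0 → after 1×micro: -3/2; S1 reads c2=3 → after 1×micro: 6; S2 reads c0=-1 → after 1×micro: 3 ⇒ (c0=-3/2, c1=6, c2=3)
macro 2: S0 reads c1=6 → after 1×micro: -33/4; S1 reads c2=3 → after 1×micro: 18; S2 reads c0=-3/2 → after 1×micro: 2 ⇒ (c0=-33/4, c1=18, c2=2)
macro 3: S0 reads c1=18 → after 1×micro: -243/8; S1 reads c2=2 → after 1×micro: 40; S2 reads c0=-33/4 → after 1×micro: 3 ⇒ (c0=-243/8, c1=40, c2=3)
macro 4: S0 reads c1=40 → after 1×micro: -1369/16; S1 reads c2=3 → after 1×micro: 86; S2 reads c0=-243/8 → after 1×micro: 3 ⇒ (c0=-1369/16, c1=86, c2=3)

c0 at macro-step 3 = -243/8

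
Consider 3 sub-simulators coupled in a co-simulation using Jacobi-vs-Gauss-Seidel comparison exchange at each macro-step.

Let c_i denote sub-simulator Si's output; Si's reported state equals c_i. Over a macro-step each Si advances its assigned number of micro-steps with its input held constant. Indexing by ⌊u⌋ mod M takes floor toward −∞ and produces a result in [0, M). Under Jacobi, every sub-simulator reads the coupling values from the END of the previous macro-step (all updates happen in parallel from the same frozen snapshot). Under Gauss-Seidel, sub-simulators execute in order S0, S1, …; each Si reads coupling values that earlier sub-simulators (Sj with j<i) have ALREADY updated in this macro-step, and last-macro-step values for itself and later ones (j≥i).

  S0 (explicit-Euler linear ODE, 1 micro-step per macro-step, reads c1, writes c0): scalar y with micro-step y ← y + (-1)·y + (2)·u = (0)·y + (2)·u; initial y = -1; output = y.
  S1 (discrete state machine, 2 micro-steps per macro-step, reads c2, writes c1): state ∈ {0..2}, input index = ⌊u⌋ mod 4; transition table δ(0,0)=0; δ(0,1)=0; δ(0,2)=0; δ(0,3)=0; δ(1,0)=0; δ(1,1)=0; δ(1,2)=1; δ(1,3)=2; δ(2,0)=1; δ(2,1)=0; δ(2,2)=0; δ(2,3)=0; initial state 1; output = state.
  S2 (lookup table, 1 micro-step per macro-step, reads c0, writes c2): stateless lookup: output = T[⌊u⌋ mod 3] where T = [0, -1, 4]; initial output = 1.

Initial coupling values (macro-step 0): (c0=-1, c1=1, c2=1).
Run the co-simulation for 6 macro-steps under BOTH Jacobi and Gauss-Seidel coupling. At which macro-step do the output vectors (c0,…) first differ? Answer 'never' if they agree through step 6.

first divergence at macro-step: 2

[Jacobi] macro 1: S0 reads c1=1 → after 1×micro: 2; S1 reads c2=1 → after 2×micro: 0; S2 reads c0=-1 → after 1×micro: 4 ⇒ (c0=2, c1=0, c2=4)
[Jacobi] macro 2: S0 reads c1=0 → after 1×micro: 0; S1 reads c2=4 → after 2×micro: 0; S2 reads c0=2 → after 1×micro: 4 ⇒ (c0=0, c1=0, c2=4)
[Jacobi] macro 3: S0 reads c1=0 → after 1×micro: 0; S1 reads c2=4 → after 2×micro: 0; S2 reads c0=0 → after 1×micro: 0 ⇒ (c0=0, c1=0, c2=0)
[Jacobi] macro 4: S0 reads c1=0 → after 1×micro: 0; S1 reads c2=0 → after 2×micro: 0; S2 reads c0=0 → after 1×micro: 0 ⇒ (c0=0, c1=0, c2=0)
[Jacobi] macro 5: S0 reads c1=0 → after 1×micro: 0; S1 reads c2=0 → after 2×micro: 0; S2 reads c0=0 → after 1×micro: 0 ⇒ (c0=0, c1=0, c2=0)
[Jacobi] macro 6: S0 reads c1=0 → after 1×micro: 0; S1 reads c2=0 → after 2×micro: 0; S2 reads c0=0 → after 1×micro: 0 ⇒ (c0=0, c1=0, c2=0)
[Gauss-Seidel] macro 1: S0 reads c1=1 → after 1×micro: 2; S1 reads c2=1 → after 2×micro: 0; S2 reads c0=2 → after 1×micro: 4 ⇒ (c0=2, c1=0, c2=4)
[Gauss-Seidel] macro 2: S0 reads c1=0 → after 1×micro: 0; S1 reads c2=4 → after 2×micro: 0; S2 reads c0=0 → after 1×micro: 0 ⇒ (c0=0, c1=0, c2=0)
[Gauss-Seidel] macro 3: S0 reads c1=0 → after 1×micro: 0; S1 reads c2=0 → after 2×micro: 0; S2 reads c0=0 → after 1×micro: 0 ⇒ (c0=0, c1=0, c2=0)
[Gauss-Seidel] macro 4: S0 reads c1=0 → after 1×micro: 0; S1 reads c2=0 → after 2×micro: 0; S2 reads c0=0 → after 1×micro: 0 ⇒ (c0=0, c1=0, c2=0)
[Gauss-Seidel] macro 5: S0 reads c1=0 → after 1×micro: 0; S1 reads c2=0 → after 2×micro: 0; S2 reads c0=0 → after 1×micro: 0 ⇒ (c0=0, c1=0, c2=0)
[Gauss-Seidel] macro 6: S0 reads c1=0 → after 1×micro: 0; S1 reads c2=0 → after 2×micro: 0; S2 reads c0=0 → after 1×micro: 0 ⇒ (c0=0, c1=0, c2=0)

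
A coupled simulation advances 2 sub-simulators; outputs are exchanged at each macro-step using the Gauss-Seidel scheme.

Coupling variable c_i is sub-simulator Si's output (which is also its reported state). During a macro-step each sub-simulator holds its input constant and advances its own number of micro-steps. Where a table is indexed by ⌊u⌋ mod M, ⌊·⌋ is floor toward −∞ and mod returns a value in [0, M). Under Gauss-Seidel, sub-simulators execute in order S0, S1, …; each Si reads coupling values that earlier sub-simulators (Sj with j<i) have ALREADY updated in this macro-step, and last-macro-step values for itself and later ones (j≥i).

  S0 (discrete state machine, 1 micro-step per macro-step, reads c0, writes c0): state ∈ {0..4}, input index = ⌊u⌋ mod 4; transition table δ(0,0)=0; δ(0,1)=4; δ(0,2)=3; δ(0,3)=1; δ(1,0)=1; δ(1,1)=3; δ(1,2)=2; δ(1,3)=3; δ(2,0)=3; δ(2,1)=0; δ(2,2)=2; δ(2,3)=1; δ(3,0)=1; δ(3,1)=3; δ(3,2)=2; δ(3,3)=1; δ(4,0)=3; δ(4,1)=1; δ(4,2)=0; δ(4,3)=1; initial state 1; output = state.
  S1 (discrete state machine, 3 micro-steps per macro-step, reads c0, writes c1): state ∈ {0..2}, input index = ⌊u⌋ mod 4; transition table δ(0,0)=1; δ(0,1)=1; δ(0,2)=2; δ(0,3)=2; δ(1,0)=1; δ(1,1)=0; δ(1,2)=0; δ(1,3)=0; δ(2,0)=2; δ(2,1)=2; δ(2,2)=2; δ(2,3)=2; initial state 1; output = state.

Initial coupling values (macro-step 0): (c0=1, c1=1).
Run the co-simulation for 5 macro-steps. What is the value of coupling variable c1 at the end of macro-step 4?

c1 at macro-step 4 = 2

macro 1: S0 reads c0=1 → after 1×micro: 3; S1 reads c0=3 → after 3×micro: 2 ⇒ (c0=3, c1=2)
macro 2: S0 reads c0=3 → after 1×micro: 1; S1 reads c0=1 → after 3×micro: 2 ⇒ (c0=1, c1=2)
macro 3: S0 reads c0=1 → after 1×micro: 3; S1 reads c0=3 → after 3×micro: 2 ⇒ (c0=3, c1=2)
macro 4: S0 reads c0=3 → after 1×micro: 1; S1 reads c0=1 → after 3×micro: 2 ⇒ (c0=1, c1=2)
macro 5: S0 reads c0=1 → after 1×micro: 3; S1 reads c0=3 → after 3×micro: 2 ⇒ (c0=3, c1=2)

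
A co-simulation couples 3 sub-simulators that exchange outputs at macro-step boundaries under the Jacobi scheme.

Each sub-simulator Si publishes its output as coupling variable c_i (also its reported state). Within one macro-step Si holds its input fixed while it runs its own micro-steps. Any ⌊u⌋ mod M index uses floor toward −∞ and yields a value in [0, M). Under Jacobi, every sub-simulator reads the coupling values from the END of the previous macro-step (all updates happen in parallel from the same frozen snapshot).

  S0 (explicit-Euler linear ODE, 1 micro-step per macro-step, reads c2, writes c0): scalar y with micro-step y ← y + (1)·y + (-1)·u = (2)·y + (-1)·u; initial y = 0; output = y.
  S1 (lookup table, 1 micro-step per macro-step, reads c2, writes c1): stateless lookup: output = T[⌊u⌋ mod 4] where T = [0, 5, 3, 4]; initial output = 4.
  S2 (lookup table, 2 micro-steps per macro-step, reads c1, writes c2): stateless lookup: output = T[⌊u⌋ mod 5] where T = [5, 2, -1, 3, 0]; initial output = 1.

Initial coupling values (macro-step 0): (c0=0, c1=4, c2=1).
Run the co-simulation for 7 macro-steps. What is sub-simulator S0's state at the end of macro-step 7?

macro 1: S0 reads c2=1 → after 1×micro: -1; S1 reads c2=1 → after 1×micro: 5; S2 reads c1=4 → after 2×micro: 0 ⇒ (c0=-1, c1=5, c2=0)
macro 2: S0 reads c2=0 → after 1×micro: -2; S1 reads c2=0 → after 1×micro: 0; S2 reads c1=5 → after 2×micro: 5 ⇒ (c0=-2, c1=0, c2=5)
macro 3: S0 reads c2=5 → after 1×micro: -9; S1 reads c2=5 → after 1×micro: 5; S2 reads c1=0 → after 2×micro: 5 ⇒ (c0=-9, c1=5, c2=5)
macro 4: S0 reads c2=5 → after 1×micro: -23; S1 reads c2=5 → after 1×micro: 5; S2 reads c1=5 → after 2×micro: 5 ⇒ (c0=-23, c1=5, c2=5)
macro 5: S0 reads c2=5 → after 1×micro: -51; S1 reads c2=5 → after 1×micro: 5; S2 reads c1=5 → after 2×micro: 5 ⇒ (c0=-51, c1=5, c2=5)
macro 6: S0 reads c2=5 → after 1×micro: -107; S1 reads c2=5 → after 1×micro: 5; S2 reads c1=5 → after 2×micro: 5 ⇒ (c0=-107, c1=5, c2=5)
macro 7: S0 reads c2=5 → after 1×micro: -219; S1 reads c2=5 → after 1×micro: 5; S2 reads c1=5 → after 2×micro: 5 ⇒ (c0=-219, c1=5, c2=5)

S0 state at macro-step 7 = -219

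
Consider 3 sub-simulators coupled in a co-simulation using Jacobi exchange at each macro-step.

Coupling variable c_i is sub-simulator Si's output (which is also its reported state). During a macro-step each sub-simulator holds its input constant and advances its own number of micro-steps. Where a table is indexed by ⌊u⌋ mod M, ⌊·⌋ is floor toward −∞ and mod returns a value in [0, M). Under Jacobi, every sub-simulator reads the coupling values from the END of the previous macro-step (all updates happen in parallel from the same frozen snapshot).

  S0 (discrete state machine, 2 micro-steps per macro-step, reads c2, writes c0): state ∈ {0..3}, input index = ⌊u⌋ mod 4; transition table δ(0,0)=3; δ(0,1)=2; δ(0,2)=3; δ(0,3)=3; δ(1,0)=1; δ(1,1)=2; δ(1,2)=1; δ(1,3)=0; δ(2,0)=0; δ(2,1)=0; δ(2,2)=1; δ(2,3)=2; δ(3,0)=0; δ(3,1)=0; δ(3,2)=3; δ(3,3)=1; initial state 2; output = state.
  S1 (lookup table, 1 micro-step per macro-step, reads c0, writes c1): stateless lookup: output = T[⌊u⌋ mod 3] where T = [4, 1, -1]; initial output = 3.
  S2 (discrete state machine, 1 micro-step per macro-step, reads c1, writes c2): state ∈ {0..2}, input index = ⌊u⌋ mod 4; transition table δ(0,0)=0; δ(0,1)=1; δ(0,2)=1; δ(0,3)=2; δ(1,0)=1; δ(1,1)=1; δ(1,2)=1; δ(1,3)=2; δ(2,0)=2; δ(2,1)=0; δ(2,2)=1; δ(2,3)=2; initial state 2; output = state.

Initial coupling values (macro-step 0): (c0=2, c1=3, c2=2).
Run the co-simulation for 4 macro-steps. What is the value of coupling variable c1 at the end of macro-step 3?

c1 at macro-step 3 = 1

macro 1: S0 reads c2=2 → after 2×micro: 1; S1 reads c0=2 → after 1×micro: -1; S2 reads c1=3 → after 1×micro: 2 ⇒ (c0=1, c1=-1, c2=2)
macro 2: S0 reads c2=2 → after 2×micro: 1; S1 reads c0=1 → after 1×micro: 1; S2 reads c1=-1 → after 1×micro: 2 ⇒ (c0=1, c1=1, c2=2)
macro 3: S0 reads c2=2 → after 2×micro: 1; S1 reads c0=1 → after 1×micro: 1; S2 reads c1=1 → after 1×micro: 0 ⇒ (c0=1, c1=1, c2=0)
macro 4: S0 reads c2=0 → after 2×micro: 1; S1 reads c0=1 → after 1×micro: 1; S2 reads c1=1 → after 1×micro: 1 ⇒ (c0=1, c1=1, c2=1)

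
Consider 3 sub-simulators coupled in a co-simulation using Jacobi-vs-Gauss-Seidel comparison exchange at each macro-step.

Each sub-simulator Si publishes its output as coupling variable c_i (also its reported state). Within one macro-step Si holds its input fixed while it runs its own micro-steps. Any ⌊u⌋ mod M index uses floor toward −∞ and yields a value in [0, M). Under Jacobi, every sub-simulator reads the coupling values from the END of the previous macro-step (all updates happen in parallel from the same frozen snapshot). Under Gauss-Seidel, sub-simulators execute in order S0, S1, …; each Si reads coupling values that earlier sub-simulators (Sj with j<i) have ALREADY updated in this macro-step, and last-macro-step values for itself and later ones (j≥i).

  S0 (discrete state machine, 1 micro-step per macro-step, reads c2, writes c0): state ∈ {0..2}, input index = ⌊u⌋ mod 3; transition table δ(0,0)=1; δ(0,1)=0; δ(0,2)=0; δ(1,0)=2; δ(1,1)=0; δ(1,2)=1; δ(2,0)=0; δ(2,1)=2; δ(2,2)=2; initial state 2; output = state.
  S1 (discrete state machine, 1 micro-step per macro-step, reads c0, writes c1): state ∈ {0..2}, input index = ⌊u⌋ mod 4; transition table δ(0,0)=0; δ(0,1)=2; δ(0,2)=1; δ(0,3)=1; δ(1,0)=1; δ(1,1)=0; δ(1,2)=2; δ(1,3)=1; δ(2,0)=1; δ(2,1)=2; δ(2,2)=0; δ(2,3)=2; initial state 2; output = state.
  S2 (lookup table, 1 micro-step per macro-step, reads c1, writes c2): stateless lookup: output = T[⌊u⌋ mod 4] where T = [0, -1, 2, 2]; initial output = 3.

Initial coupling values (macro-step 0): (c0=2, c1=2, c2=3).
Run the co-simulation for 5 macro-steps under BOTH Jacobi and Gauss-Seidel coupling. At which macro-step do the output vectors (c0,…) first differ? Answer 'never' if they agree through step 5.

first divergence at macro-step: 1

[Jacobi] macro 1: S0 reads c2=3 → after 1×micro: 0; S1 reads c0=2 → after 1×micro: 0; S2 reads c1=2 → after 1×micro: 2 ⇒ (c0=0, c1=0, c2=2)
[Jacobi] macro 2: S0 reads c2=2 → after 1×micro: 0; S1 reads c0=0 → after 1×micro: 0; S2 reads c1=0 → after 1×micro: 0 ⇒ (c0=0, c1=0, c2=0)
[Jacobi] macro 3: S0 reads c2=0 → after 1×micro: 1; S1 reads c0=0 → after 1×micro: 0; S2 reads c1=0 → after 1×micro: 0 ⇒ (c0=1, c1=0, c2=0)
[Jacobi] macro 4: S0 reads c2=0 → after 1×micro: 2; S1 reads c0=1 → after 1×micro: 2; S2 reads c1=0 → after 1×micro: 0 ⇒ (c0=2, c1=2, c2=0)
[Jacobi] macro 5: S0 reads c2=0 → after 1×micro: 0; S1 reads c0=2 → after 1×micro: 0; S2 reads c1=2 → after 1×micro: 2 ⇒ (c0=0, c1=0, c2=2)
[Gauss-Seidel] macro 1: S0 reads c2=3 → after 1×micro: 0; S1 reads c0=0 → after 1×micro: 1; S2 reads c1=1 → after 1×micro: -1 ⇒ (c0=0, c1=1, c2=-1)
[Gauss-Seidel] macro 2: S0 reads c2=-1 → after 1×micro: 0; S1 reads c0=0 → after 1×micro: 1; S2 reads c1=1 → after 1×micro: -1 ⇒ (c0=0, c1=1, c2=-1)
[Gauss-Seidel] macro 3: S0 reads c2=-1 → after 1×micro: 0; S1 reads c0=0 → after 1×micro: 1; S2 reads c1=1 → after 1×micro: -1 ⇒ (c0=0, c1=1, c2=-1)
[Gauss-Seidel] macro 4: S0 reads c2=-1 → after 1×micro: 0; S1 reads c0=0 → after 1×micro: 1; S2 reads c1=1 → after 1×micro: -1 ⇒ (c0=0, c1=1, c2=-1)
[Gauss-Seidel] macro 5: S0 reads c2=-1 → after 1×micro: 0; S1 reads c0=0 → after 1×micro: 1; S2 reads c1=1 → after 1×micro: -1 ⇒ (c0=0, c1=1, c2=-1)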